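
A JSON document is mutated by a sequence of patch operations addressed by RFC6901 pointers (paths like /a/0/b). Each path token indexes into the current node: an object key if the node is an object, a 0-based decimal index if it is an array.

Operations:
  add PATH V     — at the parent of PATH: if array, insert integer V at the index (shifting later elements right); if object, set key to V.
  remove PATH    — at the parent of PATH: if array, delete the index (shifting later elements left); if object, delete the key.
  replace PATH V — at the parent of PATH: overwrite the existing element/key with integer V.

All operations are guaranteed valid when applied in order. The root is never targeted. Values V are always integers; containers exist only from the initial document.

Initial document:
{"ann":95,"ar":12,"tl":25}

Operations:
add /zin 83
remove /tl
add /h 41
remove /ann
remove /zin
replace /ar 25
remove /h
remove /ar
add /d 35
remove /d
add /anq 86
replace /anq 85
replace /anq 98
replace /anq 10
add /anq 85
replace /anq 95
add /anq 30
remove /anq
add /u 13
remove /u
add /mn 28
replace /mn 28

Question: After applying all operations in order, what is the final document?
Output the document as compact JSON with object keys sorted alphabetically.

After op 1 (add /zin 83): {"ann":95,"ar":12,"tl":25,"zin":83}
After op 2 (remove /tl): {"ann":95,"ar":12,"zin":83}
After op 3 (add /h 41): {"ann":95,"ar":12,"h":41,"zin":83}
After op 4 (remove /ann): {"ar":12,"h":41,"zin":83}
After op 5 (remove /zin): {"ar":12,"h":41}
After op 6 (replace /ar 25): {"ar":25,"h":41}
After op 7 (remove /h): {"ar":25}
After op 8 (remove /ar): {}
After op 9 (add /d 35): {"d":35}
After op 10 (remove /d): {}
After op 11 (add /anq 86): {"anq":86}
After op 12 (replace /anq 85): {"anq":85}
After op 13 (replace /anq 98): {"anq":98}
After op 14 (replace /anq 10): {"anq":10}
After op 15 (add /anq 85): {"anq":85}
After op 16 (replace /anq 95): {"anq":95}
After op 17 (add /anq 30): {"anq":30}
After op 18 (remove /anq): {}
After op 19 (add /u 13): {"u":13}
After op 20 (remove /u): {}
After op 21 (add /mn 28): {"mn":28}
After op 22 (replace /mn 28): {"mn":28}

Answer: {"mn":28}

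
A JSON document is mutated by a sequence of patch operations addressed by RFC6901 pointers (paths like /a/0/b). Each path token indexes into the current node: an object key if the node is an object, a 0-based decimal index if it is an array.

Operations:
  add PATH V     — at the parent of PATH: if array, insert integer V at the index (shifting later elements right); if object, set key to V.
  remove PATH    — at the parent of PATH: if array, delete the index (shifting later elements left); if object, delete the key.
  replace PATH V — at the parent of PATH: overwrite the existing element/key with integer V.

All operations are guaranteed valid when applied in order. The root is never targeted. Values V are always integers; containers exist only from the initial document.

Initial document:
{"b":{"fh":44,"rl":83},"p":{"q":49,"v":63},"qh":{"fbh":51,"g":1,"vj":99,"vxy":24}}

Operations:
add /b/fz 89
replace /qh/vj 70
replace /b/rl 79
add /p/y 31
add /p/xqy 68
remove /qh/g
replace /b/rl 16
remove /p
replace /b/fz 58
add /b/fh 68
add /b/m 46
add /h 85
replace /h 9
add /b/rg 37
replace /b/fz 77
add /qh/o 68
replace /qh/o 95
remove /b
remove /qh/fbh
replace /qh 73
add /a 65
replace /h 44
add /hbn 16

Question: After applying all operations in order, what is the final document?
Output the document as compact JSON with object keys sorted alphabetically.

After op 1 (add /b/fz 89): {"b":{"fh":44,"fz":89,"rl":83},"p":{"q":49,"v":63},"qh":{"fbh":51,"g":1,"vj":99,"vxy":24}}
After op 2 (replace /qh/vj 70): {"b":{"fh":44,"fz":89,"rl":83},"p":{"q":49,"v":63},"qh":{"fbh":51,"g":1,"vj":70,"vxy":24}}
After op 3 (replace /b/rl 79): {"b":{"fh":44,"fz":89,"rl":79},"p":{"q":49,"v":63},"qh":{"fbh":51,"g":1,"vj":70,"vxy":24}}
After op 4 (add /p/y 31): {"b":{"fh":44,"fz":89,"rl":79},"p":{"q":49,"v":63,"y":31},"qh":{"fbh":51,"g":1,"vj":70,"vxy":24}}
After op 5 (add /p/xqy 68): {"b":{"fh":44,"fz":89,"rl":79},"p":{"q":49,"v":63,"xqy":68,"y":31},"qh":{"fbh":51,"g":1,"vj":70,"vxy":24}}
After op 6 (remove /qh/g): {"b":{"fh":44,"fz":89,"rl":79},"p":{"q":49,"v":63,"xqy":68,"y":31},"qh":{"fbh":51,"vj":70,"vxy":24}}
After op 7 (replace /b/rl 16): {"b":{"fh":44,"fz":89,"rl":16},"p":{"q":49,"v":63,"xqy":68,"y":31},"qh":{"fbh":51,"vj":70,"vxy":24}}
After op 8 (remove /p): {"b":{"fh":44,"fz":89,"rl":16},"qh":{"fbh":51,"vj":70,"vxy":24}}
After op 9 (replace /b/fz 58): {"b":{"fh":44,"fz":58,"rl":16},"qh":{"fbh":51,"vj":70,"vxy":24}}
After op 10 (add /b/fh 68): {"b":{"fh":68,"fz":58,"rl":16},"qh":{"fbh":51,"vj":70,"vxy":24}}
After op 11 (add /b/m 46): {"b":{"fh":68,"fz":58,"m":46,"rl":16},"qh":{"fbh":51,"vj":70,"vxy":24}}
After op 12 (add /h 85): {"b":{"fh":68,"fz":58,"m":46,"rl":16},"h":85,"qh":{"fbh":51,"vj":70,"vxy":24}}
After op 13 (replace /h 9): {"b":{"fh":68,"fz":58,"m":46,"rl":16},"h":9,"qh":{"fbh":51,"vj":70,"vxy":24}}
After op 14 (add /b/rg 37): {"b":{"fh":68,"fz":58,"m":46,"rg":37,"rl":16},"h":9,"qh":{"fbh":51,"vj":70,"vxy":24}}
After op 15 (replace /b/fz 77): {"b":{"fh":68,"fz":77,"m":46,"rg":37,"rl":16},"h":9,"qh":{"fbh":51,"vj":70,"vxy":24}}
After op 16 (add /qh/o 68): {"b":{"fh":68,"fz":77,"m":46,"rg":37,"rl":16},"h":9,"qh":{"fbh":51,"o":68,"vj":70,"vxy":24}}
After op 17 (replace /qh/o 95): {"b":{"fh":68,"fz":77,"m":46,"rg":37,"rl":16},"h":9,"qh":{"fbh":51,"o":95,"vj":70,"vxy":24}}
After op 18 (remove /b): {"h":9,"qh":{"fbh":51,"o":95,"vj":70,"vxy":24}}
After op 19 (remove /qh/fbh): {"h":9,"qh":{"o":95,"vj":70,"vxy":24}}
After op 20 (replace /qh 73): {"h":9,"qh":73}
After op 21 (add /a 65): {"a":65,"h":9,"qh":73}
After op 22 (replace /h 44): {"a":65,"h":44,"qh":73}
After op 23 (add /hbn 16): {"a":65,"h":44,"hbn":16,"qh":73}

Answer: {"a":65,"h":44,"hbn":16,"qh":73}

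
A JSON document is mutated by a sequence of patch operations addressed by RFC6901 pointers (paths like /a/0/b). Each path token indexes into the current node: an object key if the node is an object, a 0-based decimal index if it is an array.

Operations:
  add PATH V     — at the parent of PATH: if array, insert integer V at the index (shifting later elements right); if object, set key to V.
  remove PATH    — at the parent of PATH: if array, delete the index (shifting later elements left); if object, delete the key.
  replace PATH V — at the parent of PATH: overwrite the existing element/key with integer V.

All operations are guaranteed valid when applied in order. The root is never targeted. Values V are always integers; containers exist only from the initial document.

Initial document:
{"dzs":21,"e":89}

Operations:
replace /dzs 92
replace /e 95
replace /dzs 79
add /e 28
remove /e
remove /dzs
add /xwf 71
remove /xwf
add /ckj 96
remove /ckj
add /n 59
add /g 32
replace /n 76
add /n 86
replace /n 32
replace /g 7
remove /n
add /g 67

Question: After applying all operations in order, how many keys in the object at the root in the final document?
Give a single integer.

After op 1 (replace /dzs 92): {"dzs":92,"e":89}
After op 2 (replace /e 95): {"dzs":92,"e":95}
After op 3 (replace /dzs 79): {"dzs":79,"e":95}
After op 4 (add /e 28): {"dzs":79,"e":28}
After op 5 (remove /e): {"dzs":79}
After op 6 (remove /dzs): {}
After op 7 (add /xwf 71): {"xwf":71}
After op 8 (remove /xwf): {}
After op 9 (add /ckj 96): {"ckj":96}
After op 10 (remove /ckj): {}
After op 11 (add /n 59): {"n":59}
After op 12 (add /g 32): {"g":32,"n":59}
After op 13 (replace /n 76): {"g":32,"n":76}
After op 14 (add /n 86): {"g":32,"n":86}
After op 15 (replace /n 32): {"g":32,"n":32}
After op 16 (replace /g 7): {"g":7,"n":32}
After op 17 (remove /n): {"g":7}
After op 18 (add /g 67): {"g":67}
Size at the root: 1

Answer: 1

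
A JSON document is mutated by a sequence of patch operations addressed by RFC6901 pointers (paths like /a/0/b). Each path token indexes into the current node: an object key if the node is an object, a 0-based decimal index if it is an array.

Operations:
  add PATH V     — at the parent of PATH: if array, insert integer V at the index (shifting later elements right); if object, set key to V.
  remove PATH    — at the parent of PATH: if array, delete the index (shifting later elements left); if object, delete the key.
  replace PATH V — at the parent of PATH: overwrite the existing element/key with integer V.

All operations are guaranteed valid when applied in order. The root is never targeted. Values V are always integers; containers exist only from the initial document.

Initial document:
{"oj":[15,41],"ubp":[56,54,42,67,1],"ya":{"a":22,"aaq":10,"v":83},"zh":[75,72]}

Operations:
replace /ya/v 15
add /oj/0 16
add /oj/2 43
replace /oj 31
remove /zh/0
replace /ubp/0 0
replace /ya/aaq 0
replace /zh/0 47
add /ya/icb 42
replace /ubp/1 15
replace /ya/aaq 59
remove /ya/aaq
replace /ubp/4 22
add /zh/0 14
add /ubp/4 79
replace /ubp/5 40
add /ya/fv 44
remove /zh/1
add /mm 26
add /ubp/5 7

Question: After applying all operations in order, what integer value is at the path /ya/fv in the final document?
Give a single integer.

After op 1 (replace /ya/v 15): {"oj":[15,41],"ubp":[56,54,42,67,1],"ya":{"a":22,"aaq":10,"v":15},"zh":[75,72]}
After op 2 (add /oj/0 16): {"oj":[16,15,41],"ubp":[56,54,42,67,1],"ya":{"a":22,"aaq":10,"v":15},"zh":[75,72]}
After op 3 (add /oj/2 43): {"oj":[16,15,43,41],"ubp":[56,54,42,67,1],"ya":{"a":22,"aaq":10,"v":15},"zh":[75,72]}
After op 4 (replace /oj 31): {"oj":31,"ubp":[56,54,42,67,1],"ya":{"a":22,"aaq":10,"v":15},"zh":[75,72]}
After op 5 (remove /zh/0): {"oj":31,"ubp":[56,54,42,67,1],"ya":{"a":22,"aaq":10,"v":15},"zh":[72]}
After op 6 (replace /ubp/0 0): {"oj":31,"ubp":[0,54,42,67,1],"ya":{"a":22,"aaq":10,"v":15},"zh":[72]}
After op 7 (replace /ya/aaq 0): {"oj":31,"ubp":[0,54,42,67,1],"ya":{"a":22,"aaq":0,"v":15},"zh":[72]}
After op 8 (replace /zh/0 47): {"oj":31,"ubp":[0,54,42,67,1],"ya":{"a":22,"aaq":0,"v":15},"zh":[47]}
After op 9 (add /ya/icb 42): {"oj":31,"ubp":[0,54,42,67,1],"ya":{"a":22,"aaq":0,"icb":42,"v":15},"zh":[47]}
After op 10 (replace /ubp/1 15): {"oj":31,"ubp":[0,15,42,67,1],"ya":{"a":22,"aaq":0,"icb":42,"v":15},"zh":[47]}
After op 11 (replace /ya/aaq 59): {"oj":31,"ubp":[0,15,42,67,1],"ya":{"a":22,"aaq":59,"icb":42,"v":15},"zh":[47]}
After op 12 (remove /ya/aaq): {"oj":31,"ubp":[0,15,42,67,1],"ya":{"a":22,"icb":42,"v":15},"zh":[47]}
After op 13 (replace /ubp/4 22): {"oj":31,"ubp":[0,15,42,67,22],"ya":{"a":22,"icb":42,"v":15},"zh":[47]}
After op 14 (add /zh/0 14): {"oj":31,"ubp":[0,15,42,67,22],"ya":{"a":22,"icb":42,"v":15},"zh":[14,47]}
After op 15 (add /ubp/4 79): {"oj":31,"ubp":[0,15,42,67,79,22],"ya":{"a":22,"icb":42,"v":15},"zh":[14,47]}
After op 16 (replace /ubp/5 40): {"oj":31,"ubp":[0,15,42,67,79,40],"ya":{"a":22,"icb":42,"v":15},"zh":[14,47]}
After op 17 (add /ya/fv 44): {"oj":31,"ubp":[0,15,42,67,79,40],"ya":{"a":22,"fv":44,"icb":42,"v":15},"zh":[14,47]}
After op 18 (remove /zh/1): {"oj":31,"ubp":[0,15,42,67,79,40],"ya":{"a":22,"fv":44,"icb":42,"v":15},"zh":[14]}
After op 19 (add /mm 26): {"mm":26,"oj":31,"ubp":[0,15,42,67,79,40],"ya":{"a":22,"fv":44,"icb":42,"v":15},"zh":[14]}
After op 20 (add /ubp/5 7): {"mm":26,"oj":31,"ubp":[0,15,42,67,79,7,40],"ya":{"a":22,"fv":44,"icb":42,"v":15},"zh":[14]}
Value at /ya/fv: 44

Answer: 44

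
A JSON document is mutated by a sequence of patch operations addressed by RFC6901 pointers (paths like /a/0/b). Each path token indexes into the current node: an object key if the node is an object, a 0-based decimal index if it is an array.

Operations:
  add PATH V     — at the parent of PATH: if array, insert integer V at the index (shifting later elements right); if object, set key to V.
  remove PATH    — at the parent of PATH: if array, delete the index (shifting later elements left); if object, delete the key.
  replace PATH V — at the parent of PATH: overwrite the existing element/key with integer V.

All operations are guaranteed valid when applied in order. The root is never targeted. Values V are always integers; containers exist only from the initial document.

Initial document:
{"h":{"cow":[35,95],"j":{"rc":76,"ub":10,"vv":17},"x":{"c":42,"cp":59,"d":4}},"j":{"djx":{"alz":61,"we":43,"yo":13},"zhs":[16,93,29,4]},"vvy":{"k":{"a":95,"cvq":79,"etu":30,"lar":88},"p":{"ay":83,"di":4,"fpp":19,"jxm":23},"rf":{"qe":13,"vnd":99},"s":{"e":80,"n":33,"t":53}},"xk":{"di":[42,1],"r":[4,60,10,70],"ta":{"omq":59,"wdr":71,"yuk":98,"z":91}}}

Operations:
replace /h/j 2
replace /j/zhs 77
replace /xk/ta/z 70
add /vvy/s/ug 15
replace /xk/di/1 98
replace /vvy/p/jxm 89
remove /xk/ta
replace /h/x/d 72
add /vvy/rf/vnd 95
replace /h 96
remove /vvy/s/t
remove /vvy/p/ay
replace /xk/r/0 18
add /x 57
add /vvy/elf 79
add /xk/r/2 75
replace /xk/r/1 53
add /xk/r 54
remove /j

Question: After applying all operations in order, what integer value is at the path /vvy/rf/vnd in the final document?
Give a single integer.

Answer: 95

Derivation:
After op 1 (replace /h/j 2): {"h":{"cow":[35,95],"j":2,"x":{"c":42,"cp":59,"d":4}},"j":{"djx":{"alz":61,"we":43,"yo":13},"zhs":[16,93,29,4]},"vvy":{"k":{"a":95,"cvq":79,"etu":30,"lar":88},"p":{"ay":83,"di":4,"fpp":19,"jxm":23},"rf":{"qe":13,"vnd":99},"s":{"e":80,"n":33,"t":53}},"xk":{"di":[42,1],"r":[4,60,10,70],"ta":{"omq":59,"wdr":71,"yuk":98,"z":91}}}
After op 2 (replace /j/zhs 77): {"h":{"cow":[35,95],"j":2,"x":{"c":42,"cp":59,"d":4}},"j":{"djx":{"alz":61,"we":43,"yo":13},"zhs":77},"vvy":{"k":{"a":95,"cvq":79,"etu":30,"lar":88},"p":{"ay":83,"di":4,"fpp":19,"jxm":23},"rf":{"qe":13,"vnd":99},"s":{"e":80,"n":33,"t":53}},"xk":{"di":[42,1],"r":[4,60,10,70],"ta":{"omq":59,"wdr":71,"yuk":98,"z":91}}}
After op 3 (replace /xk/ta/z 70): {"h":{"cow":[35,95],"j":2,"x":{"c":42,"cp":59,"d":4}},"j":{"djx":{"alz":61,"we":43,"yo":13},"zhs":77},"vvy":{"k":{"a":95,"cvq":79,"etu":30,"lar":88},"p":{"ay":83,"di":4,"fpp":19,"jxm":23},"rf":{"qe":13,"vnd":99},"s":{"e":80,"n":33,"t":53}},"xk":{"di":[42,1],"r":[4,60,10,70],"ta":{"omq":59,"wdr":71,"yuk":98,"z":70}}}
After op 4 (add /vvy/s/ug 15): {"h":{"cow":[35,95],"j":2,"x":{"c":42,"cp":59,"d":4}},"j":{"djx":{"alz":61,"we":43,"yo":13},"zhs":77},"vvy":{"k":{"a":95,"cvq":79,"etu":30,"lar":88},"p":{"ay":83,"di":4,"fpp":19,"jxm":23},"rf":{"qe":13,"vnd":99},"s":{"e":80,"n":33,"t":53,"ug":15}},"xk":{"di":[42,1],"r":[4,60,10,70],"ta":{"omq":59,"wdr":71,"yuk":98,"z":70}}}
After op 5 (replace /xk/di/1 98): {"h":{"cow":[35,95],"j":2,"x":{"c":42,"cp":59,"d":4}},"j":{"djx":{"alz":61,"we":43,"yo":13},"zhs":77},"vvy":{"k":{"a":95,"cvq":79,"etu":30,"lar":88},"p":{"ay":83,"di":4,"fpp":19,"jxm":23},"rf":{"qe":13,"vnd":99},"s":{"e":80,"n":33,"t":53,"ug":15}},"xk":{"di":[42,98],"r":[4,60,10,70],"ta":{"omq":59,"wdr":71,"yuk":98,"z":70}}}
After op 6 (replace /vvy/p/jxm 89): {"h":{"cow":[35,95],"j":2,"x":{"c":42,"cp":59,"d":4}},"j":{"djx":{"alz":61,"we":43,"yo":13},"zhs":77},"vvy":{"k":{"a":95,"cvq":79,"etu":30,"lar":88},"p":{"ay":83,"di":4,"fpp":19,"jxm":89},"rf":{"qe":13,"vnd":99},"s":{"e":80,"n":33,"t":53,"ug":15}},"xk":{"di":[42,98],"r":[4,60,10,70],"ta":{"omq":59,"wdr":71,"yuk":98,"z":70}}}
After op 7 (remove /xk/ta): {"h":{"cow":[35,95],"j":2,"x":{"c":42,"cp":59,"d":4}},"j":{"djx":{"alz":61,"we":43,"yo":13},"zhs":77},"vvy":{"k":{"a":95,"cvq":79,"etu":30,"lar":88},"p":{"ay":83,"di":4,"fpp":19,"jxm":89},"rf":{"qe":13,"vnd":99},"s":{"e":80,"n":33,"t":53,"ug":15}},"xk":{"di":[42,98],"r":[4,60,10,70]}}
After op 8 (replace /h/x/d 72): {"h":{"cow":[35,95],"j":2,"x":{"c":42,"cp":59,"d":72}},"j":{"djx":{"alz":61,"we":43,"yo":13},"zhs":77},"vvy":{"k":{"a":95,"cvq":79,"etu":30,"lar":88},"p":{"ay":83,"di":4,"fpp":19,"jxm":89},"rf":{"qe":13,"vnd":99},"s":{"e":80,"n":33,"t":53,"ug":15}},"xk":{"di":[42,98],"r":[4,60,10,70]}}
After op 9 (add /vvy/rf/vnd 95): {"h":{"cow":[35,95],"j":2,"x":{"c":42,"cp":59,"d":72}},"j":{"djx":{"alz":61,"we":43,"yo":13},"zhs":77},"vvy":{"k":{"a":95,"cvq":79,"etu":30,"lar":88},"p":{"ay":83,"di":4,"fpp":19,"jxm":89},"rf":{"qe":13,"vnd":95},"s":{"e":80,"n":33,"t":53,"ug":15}},"xk":{"di":[42,98],"r":[4,60,10,70]}}
After op 10 (replace /h 96): {"h":96,"j":{"djx":{"alz":61,"we":43,"yo":13},"zhs":77},"vvy":{"k":{"a":95,"cvq":79,"etu":30,"lar":88},"p":{"ay":83,"di":4,"fpp":19,"jxm":89},"rf":{"qe":13,"vnd":95},"s":{"e":80,"n":33,"t":53,"ug":15}},"xk":{"di":[42,98],"r":[4,60,10,70]}}
After op 11 (remove /vvy/s/t): {"h":96,"j":{"djx":{"alz":61,"we":43,"yo":13},"zhs":77},"vvy":{"k":{"a":95,"cvq":79,"etu":30,"lar":88},"p":{"ay":83,"di":4,"fpp":19,"jxm":89},"rf":{"qe":13,"vnd":95},"s":{"e":80,"n":33,"ug":15}},"xk":{"di":[42,98],"r":[4,60,10,70]}}
After op 12 (remove /vvy/p/ay): {"h":96,"j":{"djx":{"alz":61,"we":43,"yo":13},"zhs":77},"vvy":{"k":{"a":95,"cvq":79,"etu":30,"lar":88},"p":{"di":4,"fpp":19,"jxm":89},"rf":{"qe":13,"vnd":95},"s":{"e":80,"n":33,"ug":15}},"xk":{"di":[42,98],"r":[4,60,10,70]}}
After op 13 (replace /xk/r/0 18): {"h":96,"j":{"djx":{"alz":61,"we":43,"yo":13},"zhs":77},"vvy":{"k":{"a":95,"cvq":79,"etu":30,"lar":88},"p":{"di":4,"fpp":19,"jxm":89},"rf":{"qe":13,"vnd":95},"s":{"e":80,"n":33,"ug":15}},"xk":{"di":[42,98],"r":[18,60,10,70]}}
After op 14 (add /x 57): {"h":96,"j":{"djx":{"alz":61,"we":43,"yo":13},"zhs":77},"vvy":{"k":{"a":95,"cvq":79,"etu":30,"lar":88},"p":{"di":4,"fpp":19,"jxm":89},"rf":{"qe":13,"vnd":95},"s":{"e":80,"n":33,"ug":15}},"x":57,"xk":{"di":[42,98],"r":[18,60,10,70]}}
After op 15 (add /vvy/elf 79): {"h":96,"j":{"djx":{"alz":61,"we":43,"yo":13},"zhs":77},"vvy":{"elf":79,"k":{"a":95,"cvq":79,"etu":30,"lar":88},"p":{"di":4,"fpp":19,"jxm":89},"rf":{"qe":13,"vnd":95},"s":{"e":80,"n":33,"ug":15}},"x":57,"xk":{"di":[42,98],"r":[18,60,10,70]}}
After op 16 (add /xk/r/2 75): {"h":96,"j":{"djx":{"alz":61,"we":43,"yo":13},"zhs":77},"vvy":{"elf":79,"k":{"a":95,"cvq":79,"etu":30,"lar":88},"p":{"di":4,"fpp":19,"jxm":89},"rf":{"qe":13,"vnd":95},"s":{"e":80,"n":33,"ug":15}},"x":57,"xk":{"di":[42,98],"r":[18,60,75,10,70]}}
After op 17 (replace /xk/r/1 53): {"h":96,"j":{"djx":{"alz":61,"we":43,"yo":13},"zhs":77},"vvy":{"elf":79,"k":{"a":95,"cvq":79,"etu":30,"lar":88},"p":{"di":4,"fpp":19,"jxm":89},"rf":{"qe":13,"vnd":95},"s":{"e":80,"n":33,"ug":15}},"x":57,"xk":{"di":[42,98],"r":[18,53,75,10,70]}}
After op 18 (add /xk/r 54): {"h":96,"j":{"djx":{"alz":61,"we":43,"yo":13},"zhs":77},"vvy":{"elf":79,"k":{"a":95,"cvq":79,"etu":30,"lar":88},"p":{"di":4,"fpp":19,"jxm":89},"rf":{"qe":13,"vnd":95},"s":{"e":80,"n":33,"ug":15}},"x":57,"xk":{"di":[42,98],"r":54}}
After op 19 (remove /j): {"h":96,"vvy":{"elf":79,"k":{"a":95,"cvq":79,"etu":30,"lar":88},"p":{"di":4,"fpp":19,"jxm":89},"rf":{"qe":13,"vnd":95},"s":{"e":80,"n":33,"ug":15}},"x":57,"xk":{"di":[42,98],"r":54}}
Value at /vvy/rf/vnd: 95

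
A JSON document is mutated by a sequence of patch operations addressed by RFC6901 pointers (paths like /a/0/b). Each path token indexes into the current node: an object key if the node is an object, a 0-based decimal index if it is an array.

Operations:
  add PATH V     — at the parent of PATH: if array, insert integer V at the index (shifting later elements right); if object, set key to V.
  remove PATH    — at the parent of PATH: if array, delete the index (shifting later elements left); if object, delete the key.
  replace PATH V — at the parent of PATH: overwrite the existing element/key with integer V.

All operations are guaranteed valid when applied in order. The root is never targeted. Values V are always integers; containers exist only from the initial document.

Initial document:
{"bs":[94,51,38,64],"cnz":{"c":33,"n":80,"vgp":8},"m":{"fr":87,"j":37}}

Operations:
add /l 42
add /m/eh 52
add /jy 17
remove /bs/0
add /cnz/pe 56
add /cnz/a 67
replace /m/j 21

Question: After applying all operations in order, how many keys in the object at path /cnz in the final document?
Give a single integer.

After op 1 (add /l 42): {"bs":[94,51,38,64],"cnz":{"c":33,"n":80,"vgp":8},"l":42,"m":{"fr":87,"j":37}}
After op 2 (add /m/eh 52): {"bs":[94,51,38,64],"cnz":{"c":33,"n":80,"vgp":8},"l":42,"m":{"eh":52,"fr":87,"j":37}}
After op 3 (add /jy 17): {"bs":[94,51,38,64],"cnz":{"c":33,"n":80,"vgp":8},"jy":17,"l":42,"m":{"eh":52,"fr":87,"j":37}}
After op 4 (remove /bs/0): {"bs":[51,38,64],"cnz":{"c":33,"n":80,"vgp":8},"jy":17,"l":42,"m":{"eh":52,"fr":87,"j":37}}
After op 5 (add /cnz/pe 56): {"bs":[51,38,64],"cnz":{"c":33,"n":80,"pe":56,"vgp":8},"jy":17,"l":42,"m":{"eh":52,"fr":87,"j":37}}
After op 6 (add /cnz/a 67): {"bs":[51,38,64],"cnz":{"a":67,"c":33,"n":80,"pe":56,"vgp":8},"jy":17,"l":42,"m":{"eh":52,"fr":87,"j":37}}
After op 7 (replace /m/j 21): {"bs":[51,38,64],"cnz":{"a":67,"c":33,"n":80,"pe":56,"vgp":8},"jy":17,"l":42,"m":{"eh":52,"fr":87,"j":21}}
Size at path /cnz: 5

Answer: 5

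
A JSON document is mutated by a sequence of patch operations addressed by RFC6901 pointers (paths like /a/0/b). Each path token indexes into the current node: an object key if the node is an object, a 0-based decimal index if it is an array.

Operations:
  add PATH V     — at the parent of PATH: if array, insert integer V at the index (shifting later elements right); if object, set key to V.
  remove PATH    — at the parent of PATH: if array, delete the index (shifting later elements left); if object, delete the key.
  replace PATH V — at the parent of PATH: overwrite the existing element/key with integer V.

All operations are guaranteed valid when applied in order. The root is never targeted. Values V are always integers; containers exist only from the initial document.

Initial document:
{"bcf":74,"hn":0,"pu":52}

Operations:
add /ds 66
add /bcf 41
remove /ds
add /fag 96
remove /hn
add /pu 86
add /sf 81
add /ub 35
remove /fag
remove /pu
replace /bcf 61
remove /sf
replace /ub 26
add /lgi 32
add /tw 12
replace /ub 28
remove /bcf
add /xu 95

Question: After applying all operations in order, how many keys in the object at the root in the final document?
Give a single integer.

After op 1 (add /ds 66): {"bcf":74,"ds":66,"hn":0,"pu":52}
After op 2 (add /bcf 41): {"bcf":41,"ds":66,"hn":0,"pu":52}
After op 3 (remove /ds): {"bcf":41,"hn":0,"pu":52}
After op 4 (add /fag 96): {"bcf":41,"fag":96,"hn":0,"pu":52}
After op 5 (remove /hn): {"bcf":41,"fag":96,"pu":52}
After op 6 (add /pu 86): {"bcf":41,"fag":96,"pu":86}
After op 7 (add /sf 81): {"bcf":41,"fag":96,"pu":86,"sf":81}
After op 8 (add /ub 35): {"bcf":41,"fag":96,"pu":86,"sf":81,"ub":35}
After op 9 (remove /fag): {"bcf":41,"pu":86,"sf":81,"ub":35}
After op 10 (remove /pu): {"bcf":41,"sf":81,"ub":35}
After op 11 (replace /bcf 61): {"bcf":61,"sf":81,"ub":35}
After op 12 (remove /sf): {"bcf":61,"ub":35}
After op 13 (replace /ub 26): {"bcf":61,"ub":26}
After op 14 (add /lgi 32): {"bcf":61,"lgi":32,"ub":26}
After op 15 (add /tw 12): {"bcf":61,"lgi":32,"tw":12,"ub":26}
After op 16 (replace /ub 28): {"bcf":61,"lgi":32,"tw":12,"ub":28}
After op 17 (remove /bcf): {"lgi":32,"tw":12,"ub":28}
After op 18 (add /xu 95): {"lgi":32,"tw":12,"ub":28,"xu":95}
Size at the root: 4

Answer: 4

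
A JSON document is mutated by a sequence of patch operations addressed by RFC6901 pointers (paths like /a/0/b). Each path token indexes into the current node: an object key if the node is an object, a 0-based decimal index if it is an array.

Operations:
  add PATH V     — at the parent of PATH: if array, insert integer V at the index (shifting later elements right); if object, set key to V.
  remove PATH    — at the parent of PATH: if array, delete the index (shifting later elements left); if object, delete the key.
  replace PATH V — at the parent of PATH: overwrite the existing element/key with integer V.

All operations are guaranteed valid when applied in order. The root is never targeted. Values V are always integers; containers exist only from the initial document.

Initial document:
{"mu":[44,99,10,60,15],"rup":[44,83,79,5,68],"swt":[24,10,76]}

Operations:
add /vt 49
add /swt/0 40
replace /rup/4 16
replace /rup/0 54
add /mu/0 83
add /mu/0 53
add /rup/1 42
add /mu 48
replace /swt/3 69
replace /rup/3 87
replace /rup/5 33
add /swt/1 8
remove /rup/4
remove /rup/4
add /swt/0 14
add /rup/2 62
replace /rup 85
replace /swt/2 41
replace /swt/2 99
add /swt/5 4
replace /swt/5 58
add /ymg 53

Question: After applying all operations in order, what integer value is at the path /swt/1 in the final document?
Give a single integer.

After op 1 (add /vt 49): {"mu":[44,99,10,60,15],"rup":[44,83,79,5,68],"swt":[24,10,76],"vt":49}
After op 2 (add /swt/0 40): {"mu":[44,99,10,60,15],"rup":[44,83,79,5,68],"swt":[40,24,10,76],"vt":49}
After op 3 (replace /rup/4 16): {"mu":[44,99,10,60,15],"rup":[44,83,79,5,16],"swt":[40,24,10,76],"vt":49}
After op 4 (replace /rup/0 54): {"mu":[44,99,10,60,15],"rup":[54,83,79,5,16],"swt":[40,24,10,76],"vt":49}
After op 5 (add /mu/0 83): {"mu":[83,44,99,10,60,15],"rup":[54,83,79,5,16],"swt":[40,24,10,76],"vt":49}
After op 6 (add /mu/0 53): {"mu":[53,83,44,99,10,60,15],"rup":[54,83,79,5,16],"swt":[40,24,10,76],"vt":49}
After op 7 (add /rup/1 42): {"mu":[53,83,44,99,10,60,15],"rup":[54,42,83,79,5,16],"swt":[40,24,10,76],"vt":49}
After op 8 (add /mu 48): {"mu":48,"rup":[54,42,83,79,5,16],"swt":[40,24,10,76],"vt":49}
After op 9 (replace /swt/3 69): {"mu":48,"rup":[54,42,83,79,5,16],"swt":[40,24,10,69],"vt":49}
After op 10 (replace /rup/3 87): {"mu":48,"rup":[54,42,83,87,5,16],"swt":[40,24,10,69],"vt":49}
After op 11 (replace /rup/5 33): {"mu":48,"rup":[54,42,83,87,5,33],"swt":[40,24,10,69],"vt":49}
After op 12 (add /swt/1 8): {"mu":48,"rup":[54,42,83,87,5,33],"swt":[40,8,24,10,69],"vt":49}
After op 13 (remove /rup/4): {"mu":48,"rup":[54,42,83,87,33],"swt":[40,8,24,10,69],"vt":49}
After op 14 (remove /rup/4): {"mu":48,"rup":[54,42,83,87],"swt":[40,8,24,10,69],"vt":49}
After op 15 (add /swt/0 14): {"mu":48,"rup":[54,42,83,87],"swt":[14,40,8,24,10,69],"vt":49}
After op 16 (add /rup/2 62): {"mu":48,"rup":[54,42,62,83,87],"swt":[14,40,8,24,10,69],"vt":49}
After op 17 (replace /rup 85): {"mu":48,"rup":85,"swt":[14,40,8,24,10,69],"vt":49}
After op 18 (replace /swt/2 41): {"mu":48,"rup":85,"swt":[14,40,41,24,10,69],"vt":49}
After op 19 (replace /swt/2 99): {"mu":48,"rup":85,"swt":[14,40,99,24,10,69],"vt":49}
After op 20 (add /swt/5 4): {"mu":48,"rup":85,"swt":[14,40,99,24,10,4,69],"vt":49}
After op 21 (replace /swt/5 58): {"mu":48,"rup":85,"swt":[14,40,99,24,10,58,69],"vt":49}
After op 22 (add /ymg 53): {"mu":48,"rup":85,"swt":[14,40,99,24,10,58,69],"vt":49,"ymg":53}
Value at /swt/1: 40

Answer: 40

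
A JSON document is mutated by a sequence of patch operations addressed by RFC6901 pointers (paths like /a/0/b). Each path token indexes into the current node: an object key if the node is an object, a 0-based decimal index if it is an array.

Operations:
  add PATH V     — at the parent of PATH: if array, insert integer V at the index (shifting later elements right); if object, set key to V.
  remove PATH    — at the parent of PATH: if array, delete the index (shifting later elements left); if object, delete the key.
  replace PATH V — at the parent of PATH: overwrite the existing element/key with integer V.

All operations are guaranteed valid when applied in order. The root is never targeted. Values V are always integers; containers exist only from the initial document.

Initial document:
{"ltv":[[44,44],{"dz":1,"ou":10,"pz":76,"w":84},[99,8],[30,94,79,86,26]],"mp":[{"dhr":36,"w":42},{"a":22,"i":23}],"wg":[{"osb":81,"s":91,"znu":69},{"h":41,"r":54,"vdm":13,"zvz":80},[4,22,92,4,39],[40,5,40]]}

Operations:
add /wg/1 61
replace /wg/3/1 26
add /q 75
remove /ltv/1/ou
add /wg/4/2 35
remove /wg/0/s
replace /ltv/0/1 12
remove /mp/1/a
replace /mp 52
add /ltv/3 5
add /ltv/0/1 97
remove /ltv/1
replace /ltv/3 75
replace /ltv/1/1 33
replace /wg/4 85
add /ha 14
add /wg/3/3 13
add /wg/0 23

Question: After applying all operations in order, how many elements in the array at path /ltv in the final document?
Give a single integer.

After op 1 (add /wg/1 61): {"ltv":[[44,44],{"dz":1,"ou":10,"pz":76,"w":84},[99,8],[30,94,79,86,26]],"mp":[{"dhr":36,"w":42},{"a":22,"i":23}],"wg":[{"osb":81,"s":91,"znu":69},61,{"h":41,"r":54,"vdm":13,"zvz":80},[4,22,92,4,39],[40,5,40]]}
After op 2 (replace /wg/3/1 26): {"ltv":[[44,44],{"dz":1,"ou":10,"pz":76,"w":84},[99,8],[30,94,79,86,26]],"mp":[{"dhr":36,"w":42},{"a":22,"i":23}],"wg":[{"osb":81,"s":91,"znu":69},61,{"h":41,"r":54,"vdm":13,"zvz":80},[4,26,92,4,39],[40,5,40]]}
After op 3 (add /q 75): {"ltv":[[44,44],{"dz":1,"ou":10,"pz":76,"w":84},[99,8],[30,94,79,86,26]],"mp":[{"dhr":36,"w":42},{"a":22,"i":23}],"q":75,"wg":[{"osb":81,"s":91,"znu":69},61,{"h":41,"r":54,"vdm":13,"zvz":80},[4,26,92,4,39],[40,5,40]]}
After op 4 (remove /ltv/1/ou): {"ltv":[[44,44],{"dz":1,"pz":76,"w":84},[99,8],[30,94,79,86,26]],"mp":[{"dhr":36,"w":42},{"a":22,"i":23}],"q":75,"wg":[{"osb":81,"s":91,"znu":69},61,{"h":41,"r":54,"vdm":13,"zvz":80},[4,26,92,4,39],[40,5,40]]}
After op 5 (add /wg/4/2 35): {"ltv":[[44,44],{"dz":1,"pz":76,"w":84},[99,8],[30,94,79,86,26]],"mp":[{"dhr":36,"w":42},{"a":22,"i":23}],"q":75,"wg":[{"osb":81,"s":91,"znu":69},61,{"h":41,"r":54,"vdm":13,"zvz":80},[4,26,92,4,39],[40,5,35,40]]}
After op 6 (remove /wg/0/s): {"ltv":[[44,44],{"dz":1,"pz":76,"w":84},[99,8],[30,94,79,86,26]],"mp":[{"dhr":36,"w":42},{"a":22,"i":23}],"q":75,"wg":[{"osb":81,"znu":69},61,{"h":41,"r":54,"vdm":13,"zvz":80},[4,26,92,4,39],[40,5,35,40]]}
After op 7 (replace /ltv/0/1 12): {"ltv":[[44,12],{"dz":1,"pz":76,"w":84},[99,8],[30,94,79,86,26]],"mp":[{"dhr":36,"w":42},{"a":22,"i":23}],"q":75,"wg":[{"osb":81,"znu":69},61,{"h":41,"r":54,"vdm":13,"zvz":80},[4,26,92,4,39],[40,5,35,40]]}
After op 8 (remove /mp/1/a): {"ltv":[[44,12],{"dz":1,"pz":76,"w":84},[99,8],[30,94,79,86,26]],"mp":[{"dhr":36,"w":42},{"i":23}],"q":75,"wg":[{"osb":81,"znu":69},61,{"h":41,"r":54,"vdm":13,"zvz":80},[4,26,92,4,39],[40,5,35,40]]}
After op 9 (replace /mp 52): {"ltv":[[44,12],{"dz":1,"pz":76,"w":84},[99,8],[30,94,79,86,26]],"mp":52,"q":75,"wg":[{"osb":81,"znu":69},61,{"h":41,"r":54,"vdm":13,"zvz":80},[4,26,92,4,39],[40,5,35,40]]}
After op 10 (add /ltv/3 5): {"ltv":[[44,12],{"dz":1,"pz":76,"w":84},[99,8],5,[30,94,79,86,26]],"mp":52,"q":75,"wg":[{"osb":81,"znu":69},61,{"h":41,"r":54,"vdm":13,"zvz":80},[4,26,92,4,39],[40,5,35,40]]}
After op 11 (add /ltv/0/1 97): {"ltv":[[44,97,12],{"dz":1,"pz":76,"w":84},[99,8],5,[30,94,79,86,26]],"mp":52,"q":75,"wg":[{"osb":81,"znu":69},61,{"h":41,"r":54,"vdm":13,"zvz":80},[4,26,92,4,39],[40,5,35,40]]}
After op 12 (remove /ltv/1): {"ltv":[[44,97,12],[99,8],5,[30,94,79,86,26]],"mp":52,"q":75,"wg":[{"osb":81,"znu":69},61,{"h":41,"r":54,"vdm":13,"zvz":80},[4,26,92,4,39],[40,5,35,40]]}
After op 13 (replace /ltv/3 75): {"ltv":[[44,97,12],[99,8],5,75],"mp":52,"q":75,"wg":[{"osb":81,"znu":69},61,{"h":41,"r":54,"vdm":13,"zvz":80},[4,26,92,4,39],[40,5,35,40]]}
After op 14 (replace /ltv/1/1 33): {"ltv":[[44,97,12],[99,33],5,75],"mp":52,"q":75,"wg":[{"osb":81,"znu":69},61,{"h":41,"r":54,"vdm":13,"zvz":80},[4,26,92,4,39],[40,5,35,40]]}
After op 15 (replace /wg/4 85): {"ltv":[[44,97,12],[99,33],5,75],"mp":52,"q":75,"wg":[{"osb":81,"znu":69},61,{"h":41,"r":54,"vdm":13,"zvz":80},[4,26,92,4,39],85]}
After op 16 (add /ha 14): {"ha":14,"ltv":[[44,97,12],[99,33],5,75],"mp":52,"q":75,"wg":[{"osb":81,"znu":69},61,{"h":41,"r":54,"vdm":13,"zvz":80},[4,26,92,4,39],85]}
After op 17 (add /wg/3/3 13): {"ha":14,"ltv":[[44,97,12],[99,33],5,75],"mp":52,"q":75,"wg":[{"osb":81,"znu":69},61,{"h":41,"r":54,"vdm":13,"zvz":80},[4,26,92,13,4,39],85]}
After op 18 (add /wg/0 23): {"ha":14,"ltv":[[44,97,12],[99,33],5,75],"mp":52,"q":75,"wg":[23,{"osb":81,"znu":69},61,{"h":41,"r":54,"vdm":13,"zvz":80},[4,26,92,13,4,39],85]}
Size at path /ltv: 4

Answer: 4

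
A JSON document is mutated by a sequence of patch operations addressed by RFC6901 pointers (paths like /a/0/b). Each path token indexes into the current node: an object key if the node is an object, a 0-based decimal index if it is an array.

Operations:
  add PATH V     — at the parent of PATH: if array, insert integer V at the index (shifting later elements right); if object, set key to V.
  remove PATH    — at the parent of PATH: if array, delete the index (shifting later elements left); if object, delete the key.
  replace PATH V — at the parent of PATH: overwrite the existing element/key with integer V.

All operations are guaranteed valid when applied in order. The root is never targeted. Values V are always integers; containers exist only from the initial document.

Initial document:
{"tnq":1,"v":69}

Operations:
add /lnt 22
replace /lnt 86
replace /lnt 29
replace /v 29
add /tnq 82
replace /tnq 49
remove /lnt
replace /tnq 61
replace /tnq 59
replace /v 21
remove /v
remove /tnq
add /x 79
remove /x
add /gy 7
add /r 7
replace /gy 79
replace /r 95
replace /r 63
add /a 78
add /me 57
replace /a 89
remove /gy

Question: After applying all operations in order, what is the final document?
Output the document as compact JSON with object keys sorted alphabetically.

Answer: {"a":89,"me":57,"r":63}

Derivation:
After op 1 (add /lnt 22): {"lnt":22,"tnq":1,"v":69}
After op 2 (replace /lnt 86): {"lnt":86,"tnq":1,"v":69}
After op 3 (replace /lnt 29): {"lnt":29,"tnq":1,"v":69}
After op 4 (replace /v 29): {"lnt":29,"tnq":1,"v":29}
After op 5 (add /tnq 82): {"lnt":29,"tnq":82,"v":29}
After op 6 (replace /tnq 49): {"lnt":29,"tnq":49,"v":29}
After op 7 (remove /lnt): {"tnq":49,"v":29}
After op 8 (replace /tnq 61): {"tnq":61,"v":29}
After op 9 (replace /tnq 59): {"tnq":59,"v":29}
After op 10 (replace /v 21): {"tnq":59,"v":21}
After op 11 (remove /v): {"tnq":59}
After op 12 (remove /tnq): {}
After op 13 (add /x 79): {"x":79}
After op 14 (remove /x): {}
After op 15 (add /gy 7): {"gy":7}
After op 16 (add /r 7): {"gy":7,"r":7}
After op 17 (replace /gy 79): {"gy":79,"r":7}
After op 18 (replace /r 95): {"gy":79,"r":95}
After op 19 (replace /r 63): {"gy":79,"r":63}
After op 20 (add /a 78): {"a":78,"gy":79,"r":63}
After op 21 (add /me 57): {"a":78,"gy":79,"me":57,"r":63}
After op 22 (replace /a 89): {"a":89,"gy":79,"me":57,"r":63}
After op 23 (remove /gy): {"a":89,"me":57,"r":63}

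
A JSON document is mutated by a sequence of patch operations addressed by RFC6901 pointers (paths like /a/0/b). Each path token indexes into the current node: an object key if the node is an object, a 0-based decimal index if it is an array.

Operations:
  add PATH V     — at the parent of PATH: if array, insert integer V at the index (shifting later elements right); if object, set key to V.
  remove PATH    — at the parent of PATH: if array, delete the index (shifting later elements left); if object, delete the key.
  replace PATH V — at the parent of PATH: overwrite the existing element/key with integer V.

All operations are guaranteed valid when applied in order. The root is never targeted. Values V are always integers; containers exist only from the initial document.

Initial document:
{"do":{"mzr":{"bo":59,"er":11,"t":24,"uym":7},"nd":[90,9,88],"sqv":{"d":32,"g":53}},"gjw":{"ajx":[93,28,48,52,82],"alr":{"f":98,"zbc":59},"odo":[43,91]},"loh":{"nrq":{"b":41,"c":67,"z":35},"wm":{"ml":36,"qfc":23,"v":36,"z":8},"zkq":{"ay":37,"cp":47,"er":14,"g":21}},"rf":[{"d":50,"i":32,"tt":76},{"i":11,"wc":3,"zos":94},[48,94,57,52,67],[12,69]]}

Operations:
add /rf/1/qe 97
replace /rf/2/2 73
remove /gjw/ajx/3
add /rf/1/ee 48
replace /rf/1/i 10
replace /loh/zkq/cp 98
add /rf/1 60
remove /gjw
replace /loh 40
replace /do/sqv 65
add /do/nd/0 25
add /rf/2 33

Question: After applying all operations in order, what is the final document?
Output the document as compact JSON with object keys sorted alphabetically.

After op 1 (add /rf/1/qe 97): {"do":{"mzr":{"bo":59,"er":11,"t":24,"uym":7},"nd":[90,9,88],"sqv":{"d":32,"g":53}},"gjw":{"ajx":[93,28,48,52,82],"alr":{"f":98,"zbc":59},"odo":[43,91]},"loh":{"nrq":{"b":41,"c":67,"z":35},"wm":{"ml":36,"qfc":23,"v":36,"z":8},"zkq":{"ay":37,"cp":47,"er":14,"g":21}},"rf":[{"d":50,"i":32,"tt":76},{"i":11,"qe":97,"wc":3,"zos":94},[48,94,57,52,67],[12,69]]}
After op 2 (replace /rf/2/2 73): {"do":{"mzr":{"bo":59,"er":11,"t":24,"uym":7},"nd":[90,9,88],"sqv":{"d":32,"g":53}},"gjw":{"ajx":[93,28,48,52,82],"alr":{"f":98,"zbc":59},"odo":[43,91]},"loh":{"nrq":{"b":41,"c":67,"z":35},"wm":{"ml":36,"qfc":23,"v":36,"z":8},"zkq":{"ay":37,"cp":47,"er":14,"g":21}},"rf":[{"d":50,"i":32,"tt":76},{"i":11,"qe":97,"wc":3,"zos":94},[48,94,73,52,67],[12,69]]}
After op 3 (remove /gjw/ajx/3): {"do":{"mzr":{"bo":59,"er":11,"t":24,"uym":7},"nd":[90,9,88],"sqv":{"d":32,"g":53}},"gjw":{"ajx":[93,28,48,82],"alr":{"f":98,"zbc":59},"odo":[43,91]},"loh":{"nrq":{"b":41,"c":67,"z":35},"wm":{"ml":36,"qfc":23,"v":36,"z":8},"zkq":{"ay":37,"cp":47,"er":14,"g":21}},"rf":[{"d":50,"i":32,"tt":76},{"i":11,"qe":97,"wc":3,"zos":94},[48,94,73,52,67],[12,69]]}
After op 4 (add /rf/1/ee 48): {"do":{"mzr":{"bo":59,"er":11,"t":24,"uym":7},"nd":[90,9,88],"sqv":{"d":32,"g":53}},"gjw":{"ajx":[93,28,48,82],"alr":{"f":98,"zbc":59},"odo":[43,91]},"loh":{"nrq":{"b":41,"c":67,"z":35},"wm":{"ml":36,"qfc":23,"v":36,"z":8},"zkq":{"ay":37,"cp":47,"er":14,"g":21}},"rf":[{"d":50,"i":32,"tt":76},{"ee":48,"i":11,"qe":97,"wc":3,"zos":94},[48,94,73,52,67],[12,69]]}
After op 5 (replace /rf/1/i 10): {"do":{"mzr":{"bo":59,"er":11,"t":24,"uym":7},"nd":[90,9,88],"sqv":{"d":32,"g":53}},"gjw":{"ajx":[93,28,48,82],"alr":{"f":98,"zbc":59},"odo":[43,91]},"loh":{"nrq":{"b":41,"c":67,"z":35},"wm":{"ml":36,"qfc":23,"v":36,"z":8},"zkq":{"ay":37,"cp":47,"er":14,"g":21}},"rf":[{"d":50,"i":32,"tt":76},{"ee":48,"i":10,"qe":97,"wc":3,"zos":94},[48,94,73,52,67],[12,69]]}
After op 6 (replace /loh/zkq/cp 98): {"do":{"mzr":{"bo":59,"er":11,"t":24,"uym":7},"nd":[90,9,88],"sqv":{"d":32,"g":53}},"gjw":{"ajx":[93,28,48,82],"alr":{"f":98,"zbc":59},"odo":[43,91]},"loh":{"nrq":{"b":41,"c":67,"z":35},"wm":{"ml":36,"qfc":23,"v":36,"z":8},"zkq":{"ay":37,"cp":98,"er":14,"g":21}},"rf":[{"d":50,"i":32,"tt":76},{"ee":48,"i":10,"qe":97,"wc":3,"zos":94},[48,94,73,52,67],[12,69]]}
After op 7 (add /rf/1 60): {"do":{"mzr":{"bo":59,"er":11,"t":24,"uym":7},"nd":[90,9,88],"sqv":{"d":32,"g":53}},"gjw":{"ajx":[93,28,48,82],"alr":{"f":98,"zbc":59},"odo":[43,91]},"loh":{"nrq":{"b":41,"c":67,"z":35},"wm":{"ml":36,"qfc":23,"v":36,"z":8},"zkq":{"ay":37,"cp":98,"er":14,"g":21}},"rf":[{"d":50,"i":32,"tt":76},60,{"ee":48,"i":10,"qe":97,"wc":3,"zos":94},[48,94,73,52,67],[12,69]]}
After op 8 (remove /gjw): {"do":{"mzr":{"bo":59,"er":11,"t":24,"uym":7},"nd":[90,9,88],"sqv":{"d":32,"g":53}},"loh":{"nrq":{"b":41,"c":67,"z":35},"wm":{"ml":36,"qfc":23,"v":36,"z":8},"zkq":{"ay":37,"cp":98,"er":14,"g":21}},"rf":[{"d":50,"i":32,"tt":76},60,{"ee":48,"i":10,"qe":97,"wc":3,"zos":94},[48,94,73,52,67],[12,69]]}
After op 9 (replace /loh 40): {"do":{"mzr":{"bo":59,"er":11,"t":24,"uym":7},"nd":[90,9,88],"sqv":{"d":32,"g":53}},"loh":40,"rf":[{"d":50,"i":32,"tt":76},60,{"ee":48,"i":10,"qe":97,"wc":3,"zos":94},[48,94,73,52,67],[12,69]]}
After op 10 (replace /do/sqv 65): {"do":{"mzr":{"bo":59,"er":11,"t":24,"uym":7},"nd":[90,9,88],"sqv":65},"loh":40,"rf":[{"d":50,"i":32,"tt":76},60,{"ee":48,"i":10,"qe":97,"wc":3,"zos":94},[48,94,73,52,67],[12,69]]}
After op 11 (add /do/nd/0 25): {"do":{"mzr":{"bo":59,"er":11,"t":24,"uym":7},"nd":[25,90,9,88],"sqv":65},"loh":40,"rf":[{"d":50,"i":32,"tt":76},60,{"ee":48,"i":10,"qe":97,"wc":3,"zos":94},[48,94,73,52,67],[12,69]]}
After op 12 (add /rf/2 33): {"do":{"mzr":{"bo":59,"er":11,"t":24,"uym":7},"nd":[25,90,9,88],"sqv":65},"loh":40,"rf":[{"d":50,"i":32,"tt":76},60,33,{"ee":48,"i":10,"qe":97,"wc":3,"zos":94},[48,94,73,52,67],[12,69]]}

Answer: {"do":{"mzr":{"bo":59,"er":11,"t":24,"uym":7},"nd":[25,90,9,88],"sqv":65},"loh":40,"rf":[{"d":50,"i":32,"tt":76},60,33,{"ee":48,"i":10,"qe":97,"wc":3,"zos":94},[48,94,73,52,67],[12,69]]}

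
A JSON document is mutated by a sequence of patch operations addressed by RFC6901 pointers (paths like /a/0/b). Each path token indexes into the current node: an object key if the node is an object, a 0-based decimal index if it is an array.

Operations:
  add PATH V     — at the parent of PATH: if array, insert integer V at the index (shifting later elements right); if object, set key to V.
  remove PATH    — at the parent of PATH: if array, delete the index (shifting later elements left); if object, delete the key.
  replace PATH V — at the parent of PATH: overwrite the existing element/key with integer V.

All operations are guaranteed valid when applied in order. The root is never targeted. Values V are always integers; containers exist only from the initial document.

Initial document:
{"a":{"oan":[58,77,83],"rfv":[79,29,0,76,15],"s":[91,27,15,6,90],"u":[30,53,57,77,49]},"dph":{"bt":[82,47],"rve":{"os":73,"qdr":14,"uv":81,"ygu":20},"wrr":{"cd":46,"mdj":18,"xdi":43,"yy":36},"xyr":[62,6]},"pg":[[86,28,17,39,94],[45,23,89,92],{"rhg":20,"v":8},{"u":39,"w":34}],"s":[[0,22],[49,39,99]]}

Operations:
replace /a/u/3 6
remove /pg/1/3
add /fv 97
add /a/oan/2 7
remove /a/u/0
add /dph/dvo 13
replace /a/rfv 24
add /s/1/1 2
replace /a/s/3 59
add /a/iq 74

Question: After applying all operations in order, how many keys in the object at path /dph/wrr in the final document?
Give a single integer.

Answer: 4

Derivation:
After op 1 (replace /a/u/3 6): {"a":{"oan":[58,77,83],"rfv":[79,29,0,76,15],"s":[91,27,15,6,90],"u":[30,53,57,6,49]},"dph":{"bt":[82,47],"rve":{"os":73,"qdr":14,"uv":81,"ygu":20},"wrr":{"cd":46,"mdj":18,"xdi":43,"yy":36},"xyr":[62,6]},"pg":[[86,28,17,39,94],[45,23,89,92],{"rhg":20,"v":8},{"u":39,"w":34}],"s":[[0,22],[49,39,99]]}
After op 2 (remove /pg/1/3): {"a":{"oan":[58,77,83],"rfv":[79,29,0,76,15],"s":[91,27,15,6,90],"u":[30,53,57,6,49]},"dph":{"bt":[82,47],"rve":{"os":73,"qdr":14,"uv":81,"ygu":20},"wrr":{"cd":46,"mdj":18,"xdi":43,"yy":36},"xyr":[62,6]},"pg":[[86,28,17,39,94],[45,23,89],{"rhg":20,"v":8},{"u":39,"w":34}],"s":[[0,22],[49,39,99]]}
After op 3 (add /fv 97): {"a":{"oan":[58,77,83],"rfv":[79,29,0,76,15],"s":[91,27,15,6,90],"u":[30,53,57,6,49]},"dph":{"bt":[82,47],"rve":{"os":73,"qdr":14,"uv":81,"ygu":20},"wrr":{"cd":46,"mdj":18,"xdi":43,"yy":36},"xyr":[62,6]},"fv":97,"pg":[[86,28,17,39,94],[45,23,89],{"rhg":20,"v":8},{"u":39,"w":34}],"s":[[0,22],[49,39,99]]}
After op 4 (add /a/oan/2 7): {"a":{"oan":[58,77,7,83],"rfv":[79,29,0,76,15],"s":[91,27,15,6,90],"u":[30,53,57,6,49]},"dph":{"bt":[82,47],"rve":{"os":73,"qdr":14,"uv":81,"ygu":20},"wrr":{"cd":46,"mdj":18,"xdi":43,"yy":36},"xyr":[62,6]},"fv":97,"pg":[[86,28,17,39,94],[45,23,89],{"rhg":20,"v":8},{"u":39,"w":34}],"s":[[0,22],[49,39,99]]}
After op 5 (remove /a/u/0): {"a":{"oan":[58,77,7,83],"rfv":[79,29,0,76,15],"s":[91,27,15,6,90],"u":[53,57,6,49]},"dph":{"bt":[82,47],"rve":{"os":73,"qdr":14,"uv":81,"ygu":20},"wrr":{"cd":46,"mdj":18,"xdi":43,"yy":36},"xyr":[62,6]},"fv":97,"pg":[[86,28,17,39,94],[45,23,89],{"rhg":20,"v":8},{"u":39,"w":34}],"s":[[0,22],[49,39,99]]}
After op 6 (add /dph/dvo 13): {"a":{"oan":[58,77,7,83],"rfv":[79,29,0,76,15],"s":[91,27,15,6,90],"u":[53,57,6,49]},"dph":{"bt":[82,47],"dvo":13,"rve":{"os":73,"qdr":14,"uv":81,"ygu":20},"wrr":{"cd":46,"mdj":18,"xdi":43,"yy":36},"xyr":[62,6]},"fv":97,"pg":[[86,28,17,39,94],[45,23,89],{"rhg":20,"v":8},{"u":39,"w":34}],"s":[[0,22],[49,39,99]]}
After op 7 (replace /a/rfv 24): {"a":{"oan":[58,77,7,83],"rfv":24,"s":[91,27,15,6,90],"u":[53,57,6,49]},"dph":{"bt":[82,47],"dvo":13,"rve":{"os":73,"qdr":14,"uv":81,"ygu":20},"wrr":{"cd":46,"mdj":18,"xdi":43,"yy":36},"xyr":[62,6]},"fv":97,"pg":[[86,28,17,39,94],[45,23,89],{"rhg":20,"v":8},{"u":39,"w":34}],"s":[[0,22],[49,39,99]]}
After op 8 (add /s/1/1 2): {"a":{"oan":[58,77,7,83],"rfv":24,"s":[91,27,15,6,90],"u":[53,57,6,49]},"dph":{"bt":[82,47],"dvo":13,"rve":{"os":73,"qdr":14,"uv":81,"ygu":20},"wrr":{"cd":46,"mdj":18,"xdi":43,"yy":36},"xyr":[62,6]},"fv":97,"pg":[[86,28,17,39,94],[45,23,89],{"rhg":20,"v":8},{"u":39,"w":34}],"s":[[0,22],[49,2,39,99]]}
After op 9 (replace /a/s/3 59): {"a":{"oan":[58,77,7,83],"rfv":24,"s":[91,27,15,59,90],"u":[53,57,6,49]},"dph":{"bt":[82,47],"dvo":13,"rve":{"os":73,"qdr":14,"uv":81,"ygu":20},"wrr":{"cd":46,"mdj":18,"xdi":43,"yy":36},"xyr":[62,6]},"fv":97,"pg":[[86,28,17,39,94],[45,23,89],{"rhg":20,"v":8},{"u":39,"w":34}],"s":[[0,22],[49,2,39,99]]}
After op 10 (add /a/iq 74): {"a":{"iq":74,"oan":[58,77,7,83],"rfv":24,"s":[91,27,15,59,90],"u":[53,57,6,49]},"dph":{"bt":[82,47],"dvo":13,"rve":{"os":73,"qdr":14,"uv":81,"ygu":20},"wrr":{"cd":46,"mdj":18,"xdi":43,"yy":36},"xyr":[62,6]},"fv":97,"pg":[[86,28,17,39,94],[45,23,89],{"rhg":20,"v":8},{"u":39,"w":34}],"s":[[0,22],[49,2,39,99]]}
Size at path /dph/wrr: 4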